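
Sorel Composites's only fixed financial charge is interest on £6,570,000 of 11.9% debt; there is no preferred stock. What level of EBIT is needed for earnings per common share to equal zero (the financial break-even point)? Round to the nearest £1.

Annual interest = 11.9% × £6,570,000 = £781,830.00.
With no preferred dividends, EPS = 0 when EBIT exactly covers interest, so the financial break-even EBIT is £781,830.00.

£781,830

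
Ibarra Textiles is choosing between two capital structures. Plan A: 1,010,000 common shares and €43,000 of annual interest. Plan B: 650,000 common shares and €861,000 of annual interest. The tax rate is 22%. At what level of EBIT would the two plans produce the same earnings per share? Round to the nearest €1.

€2,337,944

At indifference, (EBIT − 43,000)(1 − t)/1,010,000 = (EBIT − 861,000)(1 − t)/650,000.
The (1 − t) factor cancels: (EBIT − 43,000) × 650,000 = (EBIT − 861,000) × 1,010,000.
EBIT × (1,010,000 − 650,000) = 861,000 × 1,010,000 − 43,000 × 650,000 = 841,660,000,000, so EBIT = 841,660,000,000 ÷ 360,000 = 2,337,944.44.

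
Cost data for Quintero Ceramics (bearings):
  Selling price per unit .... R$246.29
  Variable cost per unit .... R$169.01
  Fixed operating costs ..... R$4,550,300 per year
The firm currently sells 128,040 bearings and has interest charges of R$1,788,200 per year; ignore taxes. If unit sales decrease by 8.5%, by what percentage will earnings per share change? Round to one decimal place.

Contribution at this volume is 128,040 × R$77.28 = R$9,894,931.20.
Operating income = contribution − fixed costs = R$9,894,931.20 − R$4,550,300 = R$5,344,631.20.
Interest = R$1,788,200.00, so EBIT − I = R$3,556,431.20.
DCL = total CM / (EBIT − I) = R$9,894,931.20 / R$3,556,431.20 = 2.7823.
EPS therefore changes by 2.7823 × (-8.5%) = -23.6%.

-23.6%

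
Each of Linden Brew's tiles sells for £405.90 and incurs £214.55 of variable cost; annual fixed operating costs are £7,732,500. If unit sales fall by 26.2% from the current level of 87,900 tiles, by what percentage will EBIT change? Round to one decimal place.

Total contribution margin = 87,900 × £191.35 = £16,819,665.00.
Operating income = contribution − fixed costs = £16,819,665.00 − £7,732,500 = £9,087,165.00.
So DOL = total CM / EBIT = £16,819,665.00 / £9,087,165.00 = 1.8509.
So EBIT moves 1.8509 × (-26.2%) = -48.5%.

-48.5%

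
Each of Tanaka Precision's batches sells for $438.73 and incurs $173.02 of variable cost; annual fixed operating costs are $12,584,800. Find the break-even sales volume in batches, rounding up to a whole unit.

47,363 batches

Unit CM = price − variable cost = $438.73 − $173.02 = $265.71.
Break-even volume = fixed costs ÷ CM per unit = $12,584,800 ÷ $265.71 = 47,362.91, so 47,363 batches.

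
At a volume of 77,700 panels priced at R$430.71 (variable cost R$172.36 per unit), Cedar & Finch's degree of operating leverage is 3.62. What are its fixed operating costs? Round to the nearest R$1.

Total contribution margin = 77,700 × R$258.35 = R$20,073,795.00.
DOL = contribution / EBIT, so EBIT = R$20,073,795.00 / 3.62 = R$5,545,247.24.
Fixed costs = CM − EBIT = R$20,073,795.00 − R$5,545,247.24 = R$14,528,548.

R$14,528,548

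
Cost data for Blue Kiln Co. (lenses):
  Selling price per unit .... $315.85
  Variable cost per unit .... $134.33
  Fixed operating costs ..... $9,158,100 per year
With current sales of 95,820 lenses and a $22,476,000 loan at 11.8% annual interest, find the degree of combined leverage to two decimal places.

Total contribution margin = 95,820 × $181.52 = $17,393,246.40.
EBIT = $17,393,246.40 − $9,158,100 = $8,235,146.40. Interest = $2,652,168.00.
DOL = $17,393,246.40 ÷ $8,235,146.40 = 2.1121; DFL = $8,235,146.40 ÷ $5,582,978.40 = 1.4750.
DCL = DOL × DFL = 2.1121 × 1.4750 = 3.1153.

3.12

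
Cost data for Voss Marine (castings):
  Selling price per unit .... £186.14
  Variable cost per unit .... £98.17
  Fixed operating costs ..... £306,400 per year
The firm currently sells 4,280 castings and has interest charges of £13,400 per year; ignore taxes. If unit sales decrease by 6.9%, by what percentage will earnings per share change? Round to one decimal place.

Contribution at this volume is 4,280 × £87.97 = £376,511.60.
Subtracting fixed costs: EBIT = £376,511.60 − £306,400 = £70,111.60.
Interest = £13,400.00, so EBIT − I = £56,711.60.
DCL = total CM / (EBIT − I) = £376,511.60 / £56,711.60 = 6.6391.
%ΔEPS = DCL × %ΔSales = 6.6391 × -6.9% = -45.8%.

-45.8%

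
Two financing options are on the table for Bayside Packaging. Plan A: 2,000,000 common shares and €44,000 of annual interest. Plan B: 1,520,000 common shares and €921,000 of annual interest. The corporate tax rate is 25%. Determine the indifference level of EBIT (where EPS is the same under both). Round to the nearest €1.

€3,698,167

Set EPS_A = EPS_B: (EBIT − €44,000)(1 − 0.25) ÷ 2,000,000 = (EBIT − €921,000)(1 − 0.25) ÷ 1,520,000.
Cancelling (1 − t) and cross-multiplying: 1,520,000·(EBIT − 44,000) = 2,000,000·(EBIT − 921,000).
Solving, EBIT = (921,000·2,000,000 − 44,000·1,520,000) / (2,000,000 − 1,520,000) = 1,775,120,000,000 / 480,000 = 3,698,166.67.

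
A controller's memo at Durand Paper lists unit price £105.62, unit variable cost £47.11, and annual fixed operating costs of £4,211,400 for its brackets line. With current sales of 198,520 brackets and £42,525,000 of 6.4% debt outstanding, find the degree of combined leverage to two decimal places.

2.48

Contribution at this volume is 198,520 × £58.51 = £11,615,405.20.
Subtracting fixed costs: EBIT = £11,615,405.20 − £4,211,400 = £7,404,005.20. Interest = £2,721,600.00, so EBIT − I = £4,682,405.20.
DCL = contribution ÷ (EBIT − I) = £11,615,405.20 ÷ £4,682,405.20 = 2.4806.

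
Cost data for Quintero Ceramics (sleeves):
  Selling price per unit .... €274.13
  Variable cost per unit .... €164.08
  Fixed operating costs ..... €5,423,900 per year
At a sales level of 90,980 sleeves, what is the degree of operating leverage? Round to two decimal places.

2.18

Total contribution margin = 90,980 × €110.05 = €10,012,349.00.
Subtracting fixed costs: EBIT = €10,012,349.00 − €5,423,900 = €4,588,449.00.
Degree of operating leverage = €10,012,349.00 / €4,588,449.00 = 2.1821.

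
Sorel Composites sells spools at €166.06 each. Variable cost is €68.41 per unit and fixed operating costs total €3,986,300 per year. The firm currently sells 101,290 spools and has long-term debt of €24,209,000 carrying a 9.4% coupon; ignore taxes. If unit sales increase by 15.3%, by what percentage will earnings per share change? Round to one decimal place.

+41.7%

Contribution at this volume is 101,290 × €97.65 = €9,890,968.50.
Operating income = contribution − fixed costs = €9,890,968.50 − €3,986,300 = €5,904,668.50.
Interest = €2,275,646.00, so EBIT − I = €3,629,022.50.
Degree of combined leverage = contribution ÷ (EBIT − I) = €9,890,968.50 ÷ €3,629,022.50 = 2.7255.
EPS therefore changes by 2.7255 × (+15.3%) = +41.7%.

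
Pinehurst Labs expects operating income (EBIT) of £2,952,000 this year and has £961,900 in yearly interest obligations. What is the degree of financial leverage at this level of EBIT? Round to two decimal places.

1.48

Interest = £961,900.00.
Degree of financial leverage = EBIT / (EBIT − interest) = £2,952,000 / £1,990,100.00 = 1.4833.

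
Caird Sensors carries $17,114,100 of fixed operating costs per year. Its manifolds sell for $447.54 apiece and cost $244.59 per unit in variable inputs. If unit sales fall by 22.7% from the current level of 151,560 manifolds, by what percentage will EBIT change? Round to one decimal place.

At 151,560 units, contribution = 151,560 × $202.95 = $30,759,102.00.
Operating income = contribution − fixed costs = $30,759,102.00 − $17,114,100 = $13,645,002.00.
So DOL = total CM / EBIT = $30,759,102.00 / $13,645,002.00 = 2.2542.
%ΔEBIT = DOL × %ΔSales = 2.2542 × -22.7% = -51.2%.

-51.2%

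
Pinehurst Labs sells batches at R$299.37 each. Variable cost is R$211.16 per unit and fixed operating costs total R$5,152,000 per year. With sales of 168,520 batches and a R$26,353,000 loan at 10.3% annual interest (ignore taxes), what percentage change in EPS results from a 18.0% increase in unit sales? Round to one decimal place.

+38.2%

Total contribution margin = 168,520 × R$88.21 = R$14,865,149.20.
Operating income = contribution − fixed costs = R$14,865,149.20 − R$5,152,000 = R$9,713,149.20.
Interest = R$2,714,359.00, so EBIT − I = R$6,998,790.20.
DCL = total CM / (EBIT − I) = R$14,865,149.20 / R$6,998,790.20 = 2.1240.
%ΔEPS = DCL × %ΔSales = 2.1240 × +18.0% = +38.2%.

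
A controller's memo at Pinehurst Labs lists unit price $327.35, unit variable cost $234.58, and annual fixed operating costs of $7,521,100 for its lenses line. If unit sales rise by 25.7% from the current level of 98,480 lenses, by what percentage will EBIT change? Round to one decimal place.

Total contribution margin = 98,480 × $92.77 = $9,135,989.60.
Subtracting fixed costs: EBIT = $9,135,989.60 − $7,521,100 = $1,614,889.60.
So DOL = total CM / EBIT = $9,135,989.60 / $1,614,889.60 = 5.6573.
%ΔEBIT = DOL × %ΔSales = 5.6573 × +25.7% = +145.4%.

+145.4%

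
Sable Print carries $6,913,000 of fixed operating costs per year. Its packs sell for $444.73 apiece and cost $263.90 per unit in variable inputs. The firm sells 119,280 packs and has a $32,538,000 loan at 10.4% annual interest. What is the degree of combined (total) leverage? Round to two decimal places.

Total contribution margin = 119,280 × $180.83 = $21,569,402.40.
Subtracting fixed costs: EBIT = $21,569,402.40 − $6,913,000 = $14,656,402.40. Interest = $3,383,952.00.
DOL = $21,569,402.40 ÷ $14,656,402.40 = 1.4717; DFL = $14,656,402.40 ÷ $11,272,450.40 = 1.3002.
DCL = DOL × DFL = 1.4717 × 1.3002 = 1.9135.

1.91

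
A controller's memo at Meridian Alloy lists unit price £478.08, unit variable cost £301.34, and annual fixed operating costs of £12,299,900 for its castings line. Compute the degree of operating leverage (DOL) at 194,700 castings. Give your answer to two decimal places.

At 194,700 units, contribution = 194,700 × £176.74 = £34,411,278.00.
Operating income = contribution − fixed costs = £34,411,278.00 − £12,299,900 = £22,111,378.00.
Degree of operating leverage = £34,411,278.00 / £22,111,378.00 = 1.5563.

1.56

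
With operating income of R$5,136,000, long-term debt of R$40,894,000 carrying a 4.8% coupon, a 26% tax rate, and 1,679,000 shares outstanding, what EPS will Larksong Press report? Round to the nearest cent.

R$1.40

Interest = R$1,962,912.00, so EBT = R$5,136,000 − R$1,962,912.00 = R$3,173,088.00.
After tax at 26%: net income = R$3,173,088.00 × 0.74 = R$2,348,085.12.
Per share: R$2,348,085.12 / 1,679,000 shares = R$1.40.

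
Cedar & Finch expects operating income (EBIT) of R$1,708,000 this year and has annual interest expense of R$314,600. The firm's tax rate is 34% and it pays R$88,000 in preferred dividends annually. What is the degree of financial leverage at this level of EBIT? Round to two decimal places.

Annual interest charges come to R$314,600.00.
Preferred dividends grossed up pre-tax: R$88,000 / (1 − 0.34) = R$133,333.33.
DFL = EBIT ÷ [EBIT − I − D_p/(1−t)] = R$1,708,000 ÷ [R$1,708,000 − R$314,600.00 − R$133,333.33] = R$1,708,000 ÷ R$1,260,066.67 = 1.3555.

1.36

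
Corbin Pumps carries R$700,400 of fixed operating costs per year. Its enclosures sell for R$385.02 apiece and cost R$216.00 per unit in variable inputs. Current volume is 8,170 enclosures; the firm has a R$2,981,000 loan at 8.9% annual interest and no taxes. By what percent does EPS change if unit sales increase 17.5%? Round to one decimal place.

+58.2%

At 8,170 units, contribution = 8,170 × R$169.02 = R$1,380,893.40.
EBIT = R$1,380,893.40 − R$700,400 = R$680,493.40.
After interest of R$265,309.00, pre-tax earnings = R$415,184.40.
Degree of combined leverage = contribution ÷ (EBIT − I) = R$1,380,893.40 ÷ R$415,184.40 = 3.3260.
%ΔEPS = DCL × %ΔSales = 3.3260 × +17.5% = +58.2%.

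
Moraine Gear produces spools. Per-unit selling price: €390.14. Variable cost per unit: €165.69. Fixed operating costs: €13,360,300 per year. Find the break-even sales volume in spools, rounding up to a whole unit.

Contribution margin per unit = €390.14 − €165.69 = €224.45.
Break-even Q = €13,360,300 / €224.45 = 59,524.62 → 59,525 spools.

59,525 spools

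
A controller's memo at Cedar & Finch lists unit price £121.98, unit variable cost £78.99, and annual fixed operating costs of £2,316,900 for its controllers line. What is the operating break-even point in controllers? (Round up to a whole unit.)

Contribution margin per unit = £121.98 − £78.99 = £42.99.
Units to break even: £2,316,900 ÷ £42.99 = 53,893.93, rounded up to 53,894.

53,894 controllers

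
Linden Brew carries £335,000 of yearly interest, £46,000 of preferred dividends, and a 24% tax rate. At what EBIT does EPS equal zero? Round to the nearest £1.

£395,526

Grossing the preferred dividend up to pre-tax terms: £46,000 / (1 − 0.24) = £60,526.32.
EPS = 0 when EBIT covers interest plus the pre-tax preferred burden: £335,000 + £60,526.32 = £395,526.32.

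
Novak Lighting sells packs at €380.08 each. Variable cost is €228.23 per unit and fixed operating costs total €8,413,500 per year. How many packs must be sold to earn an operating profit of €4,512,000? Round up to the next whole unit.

Unit CM = price − variable cost = €380.08 − €228.23 = €151.85.
Units = (FC + target) / CM = (€8,413,500 + €4,512,000) / €151.85 = 85,120.18, so 85,121 packs.

85,121 packs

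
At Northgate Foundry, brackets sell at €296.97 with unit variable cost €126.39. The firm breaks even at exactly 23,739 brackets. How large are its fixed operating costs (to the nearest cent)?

Each unit contributes €296.97 − €126.39 = €170.58.
Fixed costs = break-even units × CM = 23,739 × €170.58 = €4,049,398.62.

€4,049,398.62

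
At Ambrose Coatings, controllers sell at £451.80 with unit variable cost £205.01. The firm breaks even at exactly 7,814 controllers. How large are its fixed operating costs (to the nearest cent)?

£1,928,417.06

Each unit contributes £451.80 − £205.01 = £246.79.
Fixed costs = break-even units × CM = 7,814 × £246.79 = £1,928,417.06.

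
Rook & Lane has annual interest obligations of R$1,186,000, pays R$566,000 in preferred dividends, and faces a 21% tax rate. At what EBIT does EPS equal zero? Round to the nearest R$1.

Preferred dividends are paid after tax, so their pre-tax equivalent is R$566,000 ÷ (1 − 0.21) = R$716,455.70.
Financial break-even EBIT = interest + D_p ÷ (1 − t) = R$1,186,000 + R$716,455.70 = R$1,902,455.70.

R$1,902,456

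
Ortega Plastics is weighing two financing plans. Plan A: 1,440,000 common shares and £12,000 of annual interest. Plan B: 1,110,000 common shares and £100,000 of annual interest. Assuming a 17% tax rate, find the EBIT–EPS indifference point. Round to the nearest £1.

£396,000

Set EPS_A = EPS_B: (EBIT − £12,000)(1 − 0.17) ÷ 1,440,000 = (EBIT − £100,000)(1 − 0.17) ÷ 1,110,000.
The (1 − t) factor cancels: (EBIT − 12,000) × 1,110,000 = (EBIT − 100,000) × 1,440,000.
Solving, EBIT = (100,000·1,440,000 − 12,000·1,110,000) / (1,440,000 − 1,110,000) = 130,680,000,000 / 330,000 = 396,000.00.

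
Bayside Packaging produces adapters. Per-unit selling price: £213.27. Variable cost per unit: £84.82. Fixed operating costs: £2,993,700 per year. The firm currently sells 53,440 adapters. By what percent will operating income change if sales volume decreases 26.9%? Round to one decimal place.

-47.7%

Total contribution margin = 53,440 × £128.45 = £6,864,368.00.
Subtracting fixed costs: EBIT = £6,864,368.00 − £2,993,700 = £3,870,668.00.
So DOL = total CM / EBIT = £6,864,368.00 / £3,870,668.00 = 1.7734.
%ΔEBIT = DOL × %ΔSales = 1.7734 × -26.9% = -47.7%.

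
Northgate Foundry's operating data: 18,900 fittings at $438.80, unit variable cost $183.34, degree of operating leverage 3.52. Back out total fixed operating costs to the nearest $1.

Contribution at this volume is 18,900 × $255.46 = $4,828,194.00.
DOL = contribution / EBIT, so EBIT = $4,828,194.00 / 3.52 = $1,371,646.02.
And FC = contribution − EBIT = $4,828,194.00 − $1,371,646.02 = $3,456,548.

$3,456,548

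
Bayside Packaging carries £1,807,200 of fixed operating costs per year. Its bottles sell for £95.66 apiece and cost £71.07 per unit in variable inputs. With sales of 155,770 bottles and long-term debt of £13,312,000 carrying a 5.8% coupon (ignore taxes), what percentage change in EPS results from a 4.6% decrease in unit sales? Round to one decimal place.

-14.1%

At 155,770 units, contribution = 155,770 × £24.59 = £3,830,384.30.
Operating income = contribution − fixed costs = £3,830,384.30 − £1,807,200 = £2,023,184.30.
Interest = £772,096.00, so EBIT − I = £1,251,088.30.
Degree of combined leverage = contribution ÷ (EBIT − I) = £3,830,384.30 ÷ £1,251,088.30 = 3.0616.
%ΔEPS = DCL × %ΔSales = 3.0616 × -4.6% = -14.1%.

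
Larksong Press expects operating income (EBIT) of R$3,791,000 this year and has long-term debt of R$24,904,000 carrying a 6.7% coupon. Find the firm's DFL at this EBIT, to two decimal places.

Annual interest charges come to R$1,668,568.00.
DFL = EBIT ÷ (EBIT − I) = R$3,791,000 ÷ (R$3,791,000 − R$1,668,568.00) = R$3,791,000 ÷ R$2,122,432.00 = 1.7862.

1.79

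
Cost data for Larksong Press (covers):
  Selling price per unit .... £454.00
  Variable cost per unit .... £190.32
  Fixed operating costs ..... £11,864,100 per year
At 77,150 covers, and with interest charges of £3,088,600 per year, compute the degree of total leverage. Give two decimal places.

3.77

Total contribution margin = 77,150 × £263.68 = £20,342,912.00.
Operating income = contribution − fixed costs = £20,342,912.00 − £11,864,100 = £8,478,812.00. Interest = £3,088,600.00.
DOL = £20,342,912.00 ÷ £8,478,812.00 = 2.3993; DFL = £8,478,812.00 ÷ £5,390,212.00 = 1.5730.
DCL = DOL × DFL = 2.3993 × 1.5730 = 3.7741.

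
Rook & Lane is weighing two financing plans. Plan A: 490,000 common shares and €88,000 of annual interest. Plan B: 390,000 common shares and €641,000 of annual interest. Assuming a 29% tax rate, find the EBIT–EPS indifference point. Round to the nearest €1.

€2,797,700

Set EPS_A = EPS_B: (EBIT − €88,000)(1 − 0.29) ÷ 490,000 = (EBIT − €641,000)(1 − 0.29) ÷ 390,000.
The (1 − t) factor cancels: (EBIT − 88,000) × 390,000 = (EBIT − 641,000) × 490,000.
EBIT × (490,000 − 390,000) = 641,000 × 490,000 − 88,000 × 390,000 = 279,770,000,000, so EBIT = 279,770,000,000 ÷ 100,000 = 2,797,700.00.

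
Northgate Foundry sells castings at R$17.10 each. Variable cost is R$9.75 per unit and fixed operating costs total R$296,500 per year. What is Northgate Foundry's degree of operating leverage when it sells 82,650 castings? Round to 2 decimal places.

1.95

Total contribution margin = 82,650 × R$7.35 = R$607,477.50.
Subtracting fixed costs: EBIT = R$607,477.50 − R$296,500 = R$310,977.50.
DOL = contribution ÷ EBIT = R$607,477.50 ÷ R$310,977.50 = 1.9534.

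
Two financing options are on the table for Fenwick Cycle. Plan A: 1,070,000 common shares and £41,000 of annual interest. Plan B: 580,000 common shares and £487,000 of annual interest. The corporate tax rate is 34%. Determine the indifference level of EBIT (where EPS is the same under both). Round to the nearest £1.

£1,014,918

At indifference, (EBIT − 41,000)(1 − t)/1,070,000 = (EBIT − 487,000)(1 − t)/580,000.
The (1 − t) factor cancels: (EBIT − 41,000) × 580,000 = (EBIT − 487,000) × 1,070,000.
Solving, EBIT = (487,000·1,070,000 − 41,000·580,000) / (1,070,000 − 580,000) = 497,310,000,000 / 490,000 = 1,014,918.37.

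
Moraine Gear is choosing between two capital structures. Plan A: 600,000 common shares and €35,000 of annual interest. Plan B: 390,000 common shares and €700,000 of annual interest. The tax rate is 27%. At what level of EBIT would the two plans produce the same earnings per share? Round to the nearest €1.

€1,935,000

Set EPS_A = EPS_B: (EBIT − €35,000)(1 − 0.27) ÷ 600,000 = (EBIT − €700,000)(1 − 0.27) ÷ 390,000.
The (1 − t) factor cancels: (EBIT − 35,000) × 390,000 = (EBIT − 700,000) × 600,000.
Solving, EBIT = (700,000·600,000 − 35,000·390,000) / (600,000 − 390,000) = 406,350,000,000 / 210,000 = 1,935,000.00.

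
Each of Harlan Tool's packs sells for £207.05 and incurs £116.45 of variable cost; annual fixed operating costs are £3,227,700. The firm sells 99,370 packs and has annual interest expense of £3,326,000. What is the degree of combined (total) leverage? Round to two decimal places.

3.68

At 99,370 units, contribution = 99,370 × £90.60 = £9,002,922.00.
Subtracting fixed costs: EBIT = £9,002,922.00 − £3,227,700 = £5,775,222.00. Interest = £3,326,000.00, so EBIT − I = £2,449,222.00.
DCL = contribution ÷ (EBIT − I) = £9,002,922.00 ÷ £2,449,222.00 = 3.6758.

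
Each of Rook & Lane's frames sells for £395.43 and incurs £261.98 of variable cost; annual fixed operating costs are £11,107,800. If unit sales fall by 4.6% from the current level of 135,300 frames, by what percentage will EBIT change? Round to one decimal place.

-12.0%

Total contribution margin = 135,300 × £133.45 = £18,055,785.00.
Operating income = contribution − fixed costs = £18,055,785.00 − £11,107,800 = £6,947,985.00.
DOL = contribution ÷ EBIT = £18,055,785.00 ÷ £6,947,985.00 = 2.5987.
Operating income changes by 2.5987 × -4.6% = -12.0%.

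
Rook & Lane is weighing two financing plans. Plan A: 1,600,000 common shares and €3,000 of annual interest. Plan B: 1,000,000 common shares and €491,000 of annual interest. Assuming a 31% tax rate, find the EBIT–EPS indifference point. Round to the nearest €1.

At indifference, (EBIT − 3,000)(1 − t)/1,600,000 = (EBIT − 491,000)(1 − t)/1,000,000.
Cancelling (1 − t) and cross-multiplying: 1,000,000·(EBIT − 3,000) = 1,600,000·(EBIT − 491,000).
EBIT × (1,600,000 − 1,000,000) = 491,000 × 1,600,000 − 3,000 × 1,000,000 = 782,600,000,000, so EBIT = 782,600,000,000 ÷ 600,000 = 1,304,333.33.

€1,304,333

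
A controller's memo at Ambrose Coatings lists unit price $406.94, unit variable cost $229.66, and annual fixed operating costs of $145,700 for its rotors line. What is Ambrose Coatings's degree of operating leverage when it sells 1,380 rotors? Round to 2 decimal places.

At 1,380 units, contribution = 1,380 × $177.28 = $244,646.40.
Subtracting fixed costs: EBIT = $244,646.40 − $145,700 = $98,946.40.
So DOL = total CM / EBIT = $244,646.40 / $98,946.40 = 2.4725.

2.47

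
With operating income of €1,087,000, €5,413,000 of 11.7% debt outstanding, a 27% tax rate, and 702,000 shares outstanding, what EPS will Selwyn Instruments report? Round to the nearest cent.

Interest = €633,321.00, so EBT = €1,087,000 − €633,321.00 = €453,679.00.
After tax at 27%: net income = €453,679.00 × 0.73 = €331,185.67.
Per share: €331,185.67 / 702,000 shares = €0.47.

€0.47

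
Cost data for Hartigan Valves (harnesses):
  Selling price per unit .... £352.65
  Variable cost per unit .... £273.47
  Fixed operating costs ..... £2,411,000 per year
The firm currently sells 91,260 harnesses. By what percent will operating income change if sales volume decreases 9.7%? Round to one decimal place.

Contribution at this volume is 91,260 × £79.18 = £7,225,966.80.
EBIT = £7,225,966.80 − £2,411,000 = £4,814,966.80.
So DOL = total CM / EBIT = £7,225,966.80 / £4,814,966.80 = 1.5007.
So EBIT moves 1.5007 × (-9.7%) = -14.6%.

-14.6%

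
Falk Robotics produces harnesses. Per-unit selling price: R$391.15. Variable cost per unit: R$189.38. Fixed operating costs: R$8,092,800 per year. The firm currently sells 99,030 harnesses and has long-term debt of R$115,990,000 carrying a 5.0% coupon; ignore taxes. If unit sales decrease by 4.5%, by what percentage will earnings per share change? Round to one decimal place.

-14.8%

Contribution at this volume is 99,030 × R$201.77 = R$19,981,283.10.
EBIT = R$19,981,283.10 − R$8,092,800 = R$11,888,483.10.
After interest of R$5,799,500.00, pre-tax earnings = R$6,088,983.10.
Degree of combined leverage = contribution ÷ (EBIT − I) = R$19,981,283.10 ÷ R$6,088,983.10 = 3.2815.
%ΔEPS = DCL × %ΔSales = 3.2815 × -4.5% = -14.8%.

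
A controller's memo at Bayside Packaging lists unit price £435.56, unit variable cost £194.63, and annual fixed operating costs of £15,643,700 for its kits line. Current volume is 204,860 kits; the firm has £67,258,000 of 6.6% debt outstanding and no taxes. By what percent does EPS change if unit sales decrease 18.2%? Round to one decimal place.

-30.7%

Total contribution margin = 204,860 × £240.93 = £49,356,919.80.
EBIT = £49,356,919.80 − £15,643,700 = £33,713,219.80.
After interest of £4,439,028.00, pre-tax earnings = £29,274,191.80.
Degree of combined leverage = contribution ÷ (EBIT − I) = £49,356,919.80 ÷ £29,274,191.80 = 1.6860.
EPS therefore changes by 1.6860 × (-18.2%) = -30.7%.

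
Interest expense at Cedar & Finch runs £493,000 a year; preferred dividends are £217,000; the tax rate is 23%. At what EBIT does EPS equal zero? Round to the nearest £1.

£774,818

Preferred dividends are paid after tax, so their pre-tax equivalent is £217,000 ÷ (1 − 0.23) = £281,818.18.
EPS = 0 when EBIT covers interest plus the pre-tax preferred burden: £493,000 + £281,818.18 = £774,818.18.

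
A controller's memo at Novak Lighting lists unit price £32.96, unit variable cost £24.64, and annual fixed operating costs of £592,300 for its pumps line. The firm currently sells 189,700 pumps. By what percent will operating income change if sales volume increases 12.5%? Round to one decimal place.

+20.0%

At 189,700 units, contribution = 189,700 × £8.32 = £1,578,304.00.
EBIT = £1,578,304.00 − £592,300 = £986,004.00.
Degree of operating leverage = £1,578,304.00 / £986,004.00 = 1.6007.
So EBIT moves 1.6007 × (+12.5%) = +20.0%.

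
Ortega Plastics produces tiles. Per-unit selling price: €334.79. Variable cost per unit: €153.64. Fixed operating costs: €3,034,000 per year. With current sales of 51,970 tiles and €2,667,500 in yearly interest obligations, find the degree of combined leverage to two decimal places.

Total contribution margin = 51,970 × €181.15 = €9,414,365.50.
Operating income = contribution − fixed costs = €9,414,365.50 − €3,034,000 = €6,380,365.50. Interest = €2,667,500.00.
DOL = €9,414,365.50 ÷ €6,380,365.50 = 1.4755; DFL = €6,380,365.50 ÷ €3,712,865.50 = 1.7184.
Combined leverage = 1.4755 × 1.7184 = 2.5355.

2.54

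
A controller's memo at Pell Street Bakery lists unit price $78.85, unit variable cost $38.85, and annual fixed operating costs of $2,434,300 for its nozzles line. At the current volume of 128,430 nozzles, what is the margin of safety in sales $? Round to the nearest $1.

$5,328,092

Unit CM = price − variable cost = $78.85 − $38.85 = $40.00. Break-even units = $2,434,300 ÷ $40.00 = 60,857.50; break-even revenue = 60,857.50 × $78.85 = $4,798,613.88.
Actual sales revenue = 128,430 × $78.85 = $10,126,705.50.
Margin of safety = $10,126,705.50 − $4,798,613.88 = $5,328,092.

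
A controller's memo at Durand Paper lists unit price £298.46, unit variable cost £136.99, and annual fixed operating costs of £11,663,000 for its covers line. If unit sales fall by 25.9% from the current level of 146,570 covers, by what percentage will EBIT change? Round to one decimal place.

-51.1%

At 146,570 units, contribution = 146,570 × £161.47 = £23,666,657.90.
EBIT = £23,666,657.90 − £11,663,000 = £12,003,657.90.
DOL = contribution ÷ EBIT = £23,666,657.90 ÷ £12,003,657.90 = 1.9716.
Operating income changes by 1.9716 × -25.9% = -51.1%.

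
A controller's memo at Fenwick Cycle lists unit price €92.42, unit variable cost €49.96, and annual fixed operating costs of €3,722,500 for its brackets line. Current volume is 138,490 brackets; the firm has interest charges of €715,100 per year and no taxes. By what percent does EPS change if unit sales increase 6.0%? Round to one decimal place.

At 138,490 units, contribution = 138,490 × €42.46 = €5,880,285.40.
Subtracting fixed costs: EBIT = €5,880,285.40 − €3,722,500 = €2,157,785.40.
After interest of €715,100.00, pre-tax earnings = €1,442,685.40.
DCL = total CM / (EBIT − I) = €5,880,285.40 / €1,442,685.40 = 4.0759.
%ΔEPS = DCL × %ΔSales = 4.0759 × +6.0% = +24.5%.

+24.5%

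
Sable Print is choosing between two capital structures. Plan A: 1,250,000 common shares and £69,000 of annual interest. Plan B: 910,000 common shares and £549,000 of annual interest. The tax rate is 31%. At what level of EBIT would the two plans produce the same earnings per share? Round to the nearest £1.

At indifference, (EBIT − 69,000)(1 − t)/1,250,000 = (EBIT − 549,000)(1 − t)/910,000.
Cancelling (1 − t) and cross-multiplying: 910,000·(EBIT − 69,000) = 1,250,000·(EBIT − 549,000).
Solving, EBIT = (549,000·1,250,000 − 69,000·910,000) / (1,250,000 − 910,000) = 623,460,000,000 / 340,000 = 1,833,705.88.

£1,833,706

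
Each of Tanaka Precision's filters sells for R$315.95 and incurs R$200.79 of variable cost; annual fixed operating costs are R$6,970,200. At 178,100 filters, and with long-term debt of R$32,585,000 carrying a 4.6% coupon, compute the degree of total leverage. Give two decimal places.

At 178,100 units, contribution = 178,100 × R$115.16 = R$20,509,996.00.
Subtracting fixed costs: EBIT = R$20,509,996.00 − R$6,970,200 = R$13,539,796.00. Interest = R$1,498,910.00, so EBIT − I = R$12,040,886.00.
DCL = contribution ÷ (EBIT − I) = R$20,509,996.00 ÷ R$12,040,886.00 = 1.7034.

1.70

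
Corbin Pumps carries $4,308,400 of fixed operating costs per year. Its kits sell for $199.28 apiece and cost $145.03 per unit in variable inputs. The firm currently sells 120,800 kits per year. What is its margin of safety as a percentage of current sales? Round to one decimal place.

Each unit contributes $199.28 − $145.03 = $54.25. Break-even units = $4,308,400 ÷ $54.25 = 79,417.51; break-even revenue = 79,417.51 × $199.28 = $15,826,321.70.
Current sales = 120,800 × $199.28 = $24,073,024.00.
Margin of safety = ($24,073,024.00 − $15,826,321.70) ÷ $24,073,024.00 = 34.3%.

34.3%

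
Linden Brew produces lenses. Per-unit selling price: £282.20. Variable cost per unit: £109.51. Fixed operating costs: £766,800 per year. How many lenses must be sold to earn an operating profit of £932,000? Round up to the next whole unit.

Unit CM = price − variable cost = £282.20 − £109.51 = £172.69.
Units = (FC + target) / CM = (£766,800 + £932,000) / £172.69 = 9,837.28, so 9,838 lenses.

9,838 lenses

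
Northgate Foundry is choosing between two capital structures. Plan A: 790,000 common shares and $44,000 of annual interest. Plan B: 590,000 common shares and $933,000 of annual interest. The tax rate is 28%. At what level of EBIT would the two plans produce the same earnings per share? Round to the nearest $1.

At indifference, (EBIT − 44,000)(1 − t)/790,000 = (EBIT − 933,000)(1 − t)/590,000.
Cancelling (1 − t) and cross-multiplying: 590,000·(EBIT − 44,000) = 790,000·(EBIT − 933,000).
Solving, EBIT = (933,000·790,000 − 44,000·590,000) / (790,000 − 590,000) = 711,110,000,000 / 200,000 = 3,555,550.00.

$3,555,550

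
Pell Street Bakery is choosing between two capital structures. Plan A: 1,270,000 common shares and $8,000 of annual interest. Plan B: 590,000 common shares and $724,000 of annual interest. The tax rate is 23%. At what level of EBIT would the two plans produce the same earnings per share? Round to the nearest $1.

Set EPS_A = EPS_B: (EBIT − $8,000)(1 − 0.23) ÷ 1,270,000 = (EBIT − $724,000)(1 − 0.23) ÷ 590,000.
Cancelling (1 − t) and cross-multiplying: 590,000·(EBIT − 8,000) = 1,270,000·(EBIT − 724,000).
Solving, EBIT = (724,000·1,270,000 − 8,000·590,000) / (1,270,000 − 590,000) = 914,760,000,000 / 680,000 = 1,345,235.29.

$1,345,235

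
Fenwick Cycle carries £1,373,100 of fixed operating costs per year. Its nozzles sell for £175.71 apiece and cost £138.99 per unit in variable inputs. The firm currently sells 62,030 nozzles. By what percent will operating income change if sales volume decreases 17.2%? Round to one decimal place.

-43.3%

Total contribution margin = 62,030 × £36.72 = £2,277,741.60.
Subtracting fixed costs: EBIT = £2,277,741.60 − £1,373,100 = £904,641.60.
So DOL = total CM / EBIT = £2,277,741.60 / £904,641.60 = 2.5178.
Operating income changes by 2.5178 × -17.2% = -43.3%.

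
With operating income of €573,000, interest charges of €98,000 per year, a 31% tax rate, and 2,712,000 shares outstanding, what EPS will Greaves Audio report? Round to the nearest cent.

Interest = €98,000.00, so EBT = €573,000 − €98,000.00 = €475,000.00.
Net income = €475,000.00 × (1 − 0.31) = €327,750.00.
Per share: €327,750.00 / 2,712,000 shares = €0.12.

€0.12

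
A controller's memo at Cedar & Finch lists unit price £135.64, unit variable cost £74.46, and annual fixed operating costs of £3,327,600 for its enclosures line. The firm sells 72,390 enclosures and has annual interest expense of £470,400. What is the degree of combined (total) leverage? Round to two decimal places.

Contribution at this volume is 72,390 × £61.18 = £4,428,820.20.
Subtracting fixed costs: EBIT = £4,428,820.20 − £3,327,600 = £1,101,220.20. Interest = £470,400.00, so EBIT − I = £630,820.20.
DCL = contribution ÷ (EBIT − I) = £4,428,820.20 ÷ £630,820.20 = 7.0207.

7.02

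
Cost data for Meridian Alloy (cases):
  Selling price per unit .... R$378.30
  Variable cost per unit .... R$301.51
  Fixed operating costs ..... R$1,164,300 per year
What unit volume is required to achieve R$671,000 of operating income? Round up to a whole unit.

23,901 cases

Unit CM = price − variable cost = R$378.30 − R$301.51 = R$76.79.
Need Q such that Q × R$76.79 − R$1,164,300 = R$671,000, i.e. Q = R$1,835,300 / R$76.79 = 23,900.25 → 23,901.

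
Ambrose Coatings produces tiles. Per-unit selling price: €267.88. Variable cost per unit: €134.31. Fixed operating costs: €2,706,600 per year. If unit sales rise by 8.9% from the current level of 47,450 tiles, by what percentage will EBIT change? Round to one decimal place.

+15.5%

Total contribution margin = 47,450 × €133.57 = €6,337,896.50.
Operating income = contribution − fixed costs = €6,337,896.50 − €2,706,600 = €3,631,296.50.
Degree of operating leverage = €6,337,896.50 / €3,631,296.50 = 1.7454.
Operating income changes by 1.7454 × +8.9% = +15.5%.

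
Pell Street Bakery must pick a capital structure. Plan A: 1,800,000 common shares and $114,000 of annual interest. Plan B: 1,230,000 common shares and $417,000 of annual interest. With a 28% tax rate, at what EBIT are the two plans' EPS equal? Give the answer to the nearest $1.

$1,070,842

At indifference, (EBIT − 114,000)(1 − t)/1,800,000 = (EBIT − 417,000)(1 − t)/1,230,000.
The (1 − t) factor cancels: (EBIT − 114,000) × 1,230,000 = (EBIT − 417,000) × 1,800,000.
EBIT × (1,800,000 − 1,230,000) = 417,000 × 1,800,000 − 114,000 × 1,230,000 = 610,380,000,000, so EBIT = 610,380,000,000 ÷ 570,000 = 1,070,842.11.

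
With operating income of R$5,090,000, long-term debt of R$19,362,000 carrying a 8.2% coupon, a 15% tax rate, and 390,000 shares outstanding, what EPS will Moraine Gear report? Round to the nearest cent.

R$7.63

Interest = R$1,587,684.00, so EBT = R$5,090,000 − R$1,587,684.00 = R$3,502,316.00.
After tax at 15%: net income = R$3,502,316.00 × 0.85 = R$2,976,968.60.
EPS = R$2,976,968.60 ÷ 390,000 = R$7.63.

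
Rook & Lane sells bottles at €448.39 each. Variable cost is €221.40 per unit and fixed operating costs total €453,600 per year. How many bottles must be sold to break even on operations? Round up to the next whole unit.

Contribution margin per unit = €448.39 − €221.40 = €226.99.
Units to break even: €453,600 ÷ €226.99 = 1,998.33, rounded up to 1,999.

1,999 bottles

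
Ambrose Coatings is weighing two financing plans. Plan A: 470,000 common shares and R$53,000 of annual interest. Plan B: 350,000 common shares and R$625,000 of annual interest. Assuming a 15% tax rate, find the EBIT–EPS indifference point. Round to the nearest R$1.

Set EPS_A = EPS_B: (EBIT − R$53,000)(1 − 0.15) ÷ 470,000 = (EBIT − R$625,000)(1 − 0.15) ÷ 350,000.
Cancelling (1 − t) and cross-multiplying: 350,000·(EBIT − 53,000) = 470,000·(EBIT − 625,000).
EBIT × (470,000 − 350,000) = 625,000 × 470,000 − 53,000 × 350,000 = 275,200,000,000, so EBIT = 275,200,000,000 ÷ 120,000 = 2,293,333.33.

R$2,293,333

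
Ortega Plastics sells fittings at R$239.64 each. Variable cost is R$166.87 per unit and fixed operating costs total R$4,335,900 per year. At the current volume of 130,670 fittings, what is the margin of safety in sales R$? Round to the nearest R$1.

R$17,035,140

Unit CM = price − variable cost = R$239.64 − R$166.87 = R$72.77. Break-even units = R$4,335,900 ÷ R$72.77 = 59,583.62; break-even revenue = 59,583.62 × R$239.64 = R$14,278,618.61.
Current sales = 130,670 × R$239.64 = R$31,313,758.80.
Margin of safety = R$31,313,758.80 − R$14,278,618.61 = R$17,035,140.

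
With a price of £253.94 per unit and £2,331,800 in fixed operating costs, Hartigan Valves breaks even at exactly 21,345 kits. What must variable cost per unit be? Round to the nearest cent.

Contribution per unit must be FC / Q = £2,331,800 / 21,345 = £109.2434.
Hence VC = price − CM = £253.94 − £109.2434 = £144.70.

£144.70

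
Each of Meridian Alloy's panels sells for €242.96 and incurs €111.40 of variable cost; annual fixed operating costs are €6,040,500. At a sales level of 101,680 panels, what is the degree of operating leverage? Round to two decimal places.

Total contribution margin = 101,680 × €131.56 = €13,377,020.80.
Operating income = contribution − fixed costs = €13,377,020.80 − €6,040,500 = €7,336,520.80.
So DOL = total CM / EBIT = €13,377,020.80 / €7,336,520.80 = 1.8233.

1.82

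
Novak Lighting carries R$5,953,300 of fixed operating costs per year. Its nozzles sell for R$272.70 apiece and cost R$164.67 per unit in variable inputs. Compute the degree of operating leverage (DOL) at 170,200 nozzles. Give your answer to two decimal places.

At 170,200 units, contribution = 170,200 × R$108.03 = R$18,386,706.00.
Subtracting fixed costs: EBIT = R$18,386,706.00 − R$5,953,300 = R$12,433,406.00.
Degree of operating leverage = R$18,386,706.00 / R$12,433,406.00 = 1.4788.

1.48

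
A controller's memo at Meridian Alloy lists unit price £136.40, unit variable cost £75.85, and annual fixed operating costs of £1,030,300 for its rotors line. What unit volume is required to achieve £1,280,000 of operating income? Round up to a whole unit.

38,156 rotors

Contribution margin per unit = £136.40 − £75.85 = £60.55.
Required volume = (fixed costs + target profit) ÷ CM = (£1,030,300 + £1,280,000) ÷ £60.55 = 38,155.24, so 38,156 rotors.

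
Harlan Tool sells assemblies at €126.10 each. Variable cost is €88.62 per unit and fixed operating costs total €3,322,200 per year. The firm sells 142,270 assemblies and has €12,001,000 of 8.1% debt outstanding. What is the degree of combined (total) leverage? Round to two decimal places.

5.14

Contribution at this volume is 142,270 × €37.48 = €5,332,279.60.
EBIT = €5,332,279.60 − €3,322,200 = €2,010,079.60. Interest = €972,081.00.
DOL = €5,332,279.60 ÷ €2,010,079.60 = 2.6528; DFL = €2,010,079.60 ÷ €1,037,998.60 = 1.9365.
Combined leverage = 2.6528 × 1.9365 = 5.1371.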